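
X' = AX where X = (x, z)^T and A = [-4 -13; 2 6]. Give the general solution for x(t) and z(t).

Coefficient matrix A = [[-4, -13], [2, 6]].
Characteristic polynomial det(A - λI) = λ^2 - 2λ + 2 = 0.
Eigenvalues λ = 1 ± i (complex conjugate pair).
For λ=1+i: an eigenvector is (-2,1) - i(-3,1) = (-2 + 3i, 1 - i).
A real fundamental pair from Re and Im of e^((1+i)t)v: X_1 = e^(t)(cos(t)·(-2,1) + sin(t)·(-3,1)), X_2 = e^(t)(sin(t)·(-2,1) - cos(t)·(-3,1)).
General solution: C_1X_1 + C_2X_2.

x(t) = -3C_1e^(t)sin(t) - 2C_1e^(t)cos(t) - 2C_2e^(t)sin(t) + 3C_2e^(t)cos(t), z(t) = C_1e^(t)sin(t) + C_1e^(t)cos(t) + C_2e^(t)sin(t) - C_2e^(t)cos(t)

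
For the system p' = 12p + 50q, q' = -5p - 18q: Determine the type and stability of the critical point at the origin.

stable spiral

A = [[12,50],[-5,-18]]; det(A-λI) = λ^2 + 6λ + 34.
λ = -3 ± 5i: negative real part.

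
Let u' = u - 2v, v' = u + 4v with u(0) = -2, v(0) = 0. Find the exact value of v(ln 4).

-96

A = [[1,-2],[1,4]]; eigenvalues λ = 3, 2.
Eigenvectors: (1,-1) for λ=3, (-2,1) for λ=2.
From the initial condition, c_1 = 2, c_2 = 2.
v(ln 4) = (2)(4^3)(-1) + (2)(4^2)(1) = -96.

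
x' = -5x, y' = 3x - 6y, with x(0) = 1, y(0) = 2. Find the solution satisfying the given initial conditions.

Coefficient matrix A = [[-5, 0], [3, -6]].
Characteristic polynomial det(A - λI) = λ^2 + 11λ + 30 = 0.
Eigenvalues λ = -6, -5.
For λ=-6: (A-λI) row 1 is [1, 0], so an eigenvector is (0, -1).
For λ=-5: (A-λI) row 2 is [3, -1], so an eigenvector is (1, 3).
General solution: C_1e^(-6t)(0,-1) + C_2e^(-5t)(1,3).
Applying x(0)=1, y(0)=2 gives C_1=1, C_2=1.

x(t) = e^(-5t), y(t) = 3e^(-5t) - e^(-6t)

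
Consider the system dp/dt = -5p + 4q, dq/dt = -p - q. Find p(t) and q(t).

p(t) = 2K_1e^(-3t) + 2K_2te^(-3t) + 3K_2e^(-3t), q(t) = K_1e^(-3t) + K_2te^(-3t) + 2K_2e^(-3t)

Coefficient matrix A = [[-5, 4], [-1, -1]].
Characteristic polynomial det(A - λI) = λ^2 + 6λ + 9 = 0.
Single eigenvalue λ = -3 with algebraic multiplicity 2.
Eigenvector v = (2,1); generalized eigenvector w with (A-λI)w=v is (3,2).
General solution: e^(-3t)[K_1·v + K_2·(t·v + w)].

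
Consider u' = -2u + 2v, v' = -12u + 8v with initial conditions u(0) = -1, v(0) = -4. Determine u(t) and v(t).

u(t) = -2e^(4t) + e^(2t), v(t) = -6e^(4t) + 2e^(2t)

Coefficient matrix A = [[-2, 2], [-12, 8]].
Characteristic polynomial det(A - λI) = λ^2 - 6λ + 8 = 0.
Eigenvalues λ = 2, 4.
For λ=2: (A-λI) row 1 is [-4, 2], so an eigenvector is (1, 2).
For λ=4: (A-λI) row 1 is [-6, 2], so an eigenvector is (1, 3).
General solution: K_1e^(2t)(1,2) + K_2e^(4t)(1,3).
Applying u(0)=-1, v(0)=-4 gives K_1=1, K_2=-2.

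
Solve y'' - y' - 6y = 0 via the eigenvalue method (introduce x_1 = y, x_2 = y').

y(t) = K_1e^(3t) + K_2e^(-2t)

Let x_1 = y, x_2 = y'. Then x_1' = x_2 and x_2' = 6x_1 + x_2.
A = [[0,1],[6,1]]; det(A-λI) = λ^2 - λ - 6.
Eigenvalues λ = 3, -2 with eigenvectors (1,3), (1,-2).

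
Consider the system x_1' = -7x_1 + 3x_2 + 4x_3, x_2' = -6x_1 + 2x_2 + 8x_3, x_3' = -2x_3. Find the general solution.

Coefficient matrix A = [[-7, 3, 4], [-6, 2, 8], [0, 0, -2]].
det(A - λI) = 0 gives eigenvalues λ = -1, -4, -2.
For λ=-1: eigenvector (1,2,0).
For λ=-4: eigenvector (-1,-1,0).
For λ=-2: eigenvector (-4,-8,1).
General solution: c_1e^(-t)(1,2,0) + c_2e^(-4t)(-1,-1,0) + c_3e^(-2t)(-4,-8,1).

x_1(t) = c_1e^(-t) - c_2e^(-4t) - 4c_3e^(-2t), x_2(t) = 2c_1e^(-t) - c_2e^(-4t) - 8c_3e^(-2t), x_3(t) = c_3e^(-2t)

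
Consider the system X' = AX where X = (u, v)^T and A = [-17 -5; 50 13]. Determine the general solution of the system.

u(t) = C_1e^(-2t)cos(5t) + C_2e^(-2t)sin(5t), v(t) = C_1e^(-2t)sin(5t) - 3C_1e^(-2t)cos(5t) - 3C_2e^(-2t)sin(5t) - C_2e^(-2t)cos(5t)

Coefficient matrix A = [[-17, -5], [50, 13]].
Characteristic polynomial det(A - λI) = λ^2 + 4λ + 29 = 0.
Eigenvalues λ = -2 ± 5i (complex conjugate pair).
For λ=-2+5i: an eigenvector is (1,-3) - i(0,1) = (1, -3 - i).
A real fundamental pair from Re and Im of e^((-2+5i)t)v: X_1 = e^(-2t)(cos(5t)·(1,-3) + sin(5t)·(0,1)), X_2 = e^(-2t)(sin(5t)·(1,-3) - cos(5t)·(0,1)).
General solution: C_1X_1 + C_2X_2.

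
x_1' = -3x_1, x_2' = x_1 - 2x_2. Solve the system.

x_1(t) = K_2e^(-3t), x_2(t) = -K_1e^(-2t) - K_2e^(-3t)

Coefficient matrix A = [[-3, 0], [1, -2]].
Characteristic polynomial det(A - λI) = λ^2 + 5λ + 6 = 0.
Eigenvalues λ = -2, -3.
For λ=-2: (A-λI) row 1 is [-1, 0], so an eigenvector is (0, -1).
For λ=-3: (A-λI) row 2 is [1, 1], so an eigenvector is (1, -1).
General solution: K_1e^(-2t)(0,-1) + K_2e^(-3t)(1,-1).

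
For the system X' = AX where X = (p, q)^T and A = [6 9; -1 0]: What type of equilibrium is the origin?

A = [[6,9],[-1,0]]; det(A-λI) = λ^2 - 6λ + 9.
repeated λ = 3 with a single eigenvector.

unstable improper node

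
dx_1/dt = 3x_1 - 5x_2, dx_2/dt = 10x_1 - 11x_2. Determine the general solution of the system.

x_1(t) = 2C_1e^(-4t)sin(t) + C_1e^(-4t)cos(t) + C_2e^(-4t)sin(t) - 2C_2e^(-4t)cos(t), x_2(t) = 3C_1e^(-4t)sin(t) + C_1e^(-4t)cos(t) + C_2e^(-4t)sin(t) - 3C_2e^(-4t)cos(t)

Coefficient matrix A = [[3, -5], [10, -11]].
Characteristic polynomial det(A - λI) = λ^2 + 8λ + 17 = 0.
Eigenvalues λ = -4 ± i (complex conjugate pair).
For λ=-4+i: an eigenvector is (1,1) - i(2,3) = (1 - 2i, 1 - 3i).
A real fundamental pair from Re and Im of e^((-4+i)t)v: X_1 = e^(-4t)(cos(t)·(1,1) + sin(t)·(2,3)), X_2 = e^(-4t)(sin(t)·(1,1) - cos(t)·(2,3)).
General solution: C_1X_1 + C_2X_2.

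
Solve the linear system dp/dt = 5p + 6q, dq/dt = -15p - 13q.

p(t) = -K_1e^(-4t)sin(3t) + K_1e^(-4t)cos(3t) + K_2e^(-4t)sin(3t) + K_2e^(-4t)cos(3t), q(t) = K_1e^(-4t)sin(3t) - 2K_1e^(-4t)cos(3t) - 2K_2e^(-4t)sin(3t) - K_2e^(-4t)cos(3t)

Coefficient matrix A = [[5, 6], [-15, -13]].
Characteristic polynomial det(A - λI) = λ^2 + 8λ + 25 = 0.
Eigenvalues λ = -4 ± 3i (complex conjugate pair).
For λ=-4+3i: an eigenvector is (1,-2) - i(-1,1) = (1 + i, -2 - i).
A real fundamental pair from Re and Im of e^((-4+3i)t)v: X_1 = e^(-4t)(cos(3t)·(1,-2) + sin(3t)·(-1,1)), X_2 = e^(-4t)(sin(3t)·(1,-2) - cos(3t)·(-1,1)).
General solution: K_1X_1 + K_2X_2.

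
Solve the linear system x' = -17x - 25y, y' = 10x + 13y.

Coefficient matrix A = [[-17, -25], [10, 13]].
Characteristic polynomial det(A - λI) = λ^2 + 4λ + 29 = 0.
Eigenvalues λ = -2 ± 5i (complex conjugate pair).
For λ=-2+5i: an eigenvector is (2,-1) - i(-1,1) = (2 + i, -1 - i).
A real fundamental pair from Re and Im of e^((-2+5i)t)v: X_1 = e^(-2t)(cos(5t)·(2,-1) + sin(5t)·(-1,1)), X_2 = e^(-2t)(sin(5t)·(2,-1) - cos(5t)·(-1,1)).
General solution: K_1X_1 + K_2X_2.

x(t) = -K_1e^(-2t)sin(5t) + 2K_1e^(-2t)cos(5t) + 2K_2e^(-2t)sin(5t) + K_2e^(-2t)cos(5t), y(t) = K_1e^(-2t)sin(5t) - K_1e^(-2t)cos(5t) - K_2e^(-2t)sin(5t) - K_2e^(-2t)cos(5t)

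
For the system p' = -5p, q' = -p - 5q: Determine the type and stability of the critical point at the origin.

A = [[-5,0],[-1,-5]]; det(A-λI) = λ^2 + 10λ + 25.
repeated λ = -5 with a single eigenvector.

stable improper node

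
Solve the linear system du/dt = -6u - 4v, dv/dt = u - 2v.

u(t) = 2c_1e^(-4t) + 2c_2te^(-4t) + 3c_2e^(-4t), v(t) = -c_1e^(-4t) - c_2te^(-4t) - 2c_2e^(-4t)

Coefficient matrix A = [[-6, -4], [1, -2]].
Characteristic polynomial det(A - λI) = λ^2 + 8λ + 16 = 0.
Single eigenvalue λ = -4 with algebraic multiplicity 2.
Eigenvector v = (2,-1); generalized eigenvector w with (A-λI)w=v is (3,-2).
General solution: e^(-4t)[c_1·v + c_2·(t·v + w)].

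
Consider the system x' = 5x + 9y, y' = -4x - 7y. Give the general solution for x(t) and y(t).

Coefficient matrix A = [[5, 9], [-4, -7]].
Characteristic polynomial det(A - λI) = λ^2 + 2λ + 1 = 0.
Single eigenvalue λ = -1 with algebraic multiplicity 2.
Eigenvector v = (-3,2); generalized eigenvector w with (A-λI)w=v is (-2,1).
General solution: e^(-t)[c_1·v + c_2·(t·v + w)].

x(t) = -3c_1e^(-t) - 3c_2te^(-t) - 2c_2e^(-t), y(t) = 2c_1e^(-t) + 2c_2te^(-t) + c_2e^(-t)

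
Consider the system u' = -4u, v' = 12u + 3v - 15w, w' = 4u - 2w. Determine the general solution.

Coefficient matrix A = [[-4, 0, 0], [12, 3, -15], [4, 0, -2]].
det(A - λI) = 0 gives eigenvalues λ = 3, -4, -2.
For λ=3: eigenvector (0,1,0).
For λ=-4: eigenvector (1,-6,-2).
For λ=-2: eigenvector (0,3,1).
General solution: c_1e^(3t)(0,1,0) + c_2e^(-4t)(1,-6,-2) + c_3e^(-2t)(0,3,1).

u(t) = c_2e^(-4t), v(t) = c_1e^(3t) - 6c_2e^(-4t) + 3c_3e^(-2t), w(t) = -2c_2e^(-4t) + c_3e^(-2t)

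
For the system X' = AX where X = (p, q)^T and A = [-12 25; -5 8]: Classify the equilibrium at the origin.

stable spiral

A = [[-12,25],[-5,8]]; det(A-λI) = λ^2 + 4λ + 29.
λ = -2 ± 5i: negative real part.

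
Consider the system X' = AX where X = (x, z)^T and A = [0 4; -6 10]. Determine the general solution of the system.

x(t) = -C_1e^(4t) - 2C_2e^(6t), z(t) = -C_1e^(4t) - 3C_2e^(6t)

Coefficient matrix A = [[0, 4], [-6, 10]].
Characteristic polynomial det(A - λI) = λ^2 - 10λ + 24 = 0.
Eigenvalues λ = 4, 6.
For λ=4: (A-λI) row 1 is [-4, 4], so an eigenvector is (-1, -1).
For λ=6: (A-λI) row 1 is [-6, 4], so an eigenvector is (-2, -3).
General solution: C_1e^(4t)(-1,-1) + C_2e^(6t)(-2,-3).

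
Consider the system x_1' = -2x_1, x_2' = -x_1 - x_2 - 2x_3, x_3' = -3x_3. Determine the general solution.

x_1(t) = K_1e^(-2t), x_2(t) = K_1e^(-2t) + K_2e^(-3t) + K_3e^(-t), x_3(t) = K_2e^(-3t)

Coefficient matrix A = [[-2, 0, 0], [-1, -1, -2], [0, 0, -3]].
det(A - λI) = 0 gives eigenvalues λ = -2, -3, -1.
For λ=-2: eigenvector (1,1,0).
For λ=-3: eigenvector (0,1,1).
For λ=-1: eigenvector (0,1,0).
General solution: K_1e^(-2t)(1,1,0) + K_2e^(-3t)(0,1,1) + K_3e^(-t)(0,1,0).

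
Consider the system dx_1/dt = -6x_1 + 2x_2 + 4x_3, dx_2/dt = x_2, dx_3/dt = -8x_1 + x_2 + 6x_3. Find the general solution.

Coefficient matrix A = [[-6, 2, 4], [0, 1, 0], [-8, 1, 6]].
det(A - λI) = 0 gives eigenvalues λ = 2, 1, -2.
For λ=2: eigenvector (-1,0,-2).
For λ=1: eigenvector (2,1,3).
For λ=-2: eigenvector (1,0,1).
General solution: K_1e^(2t)(-1,0,-2) + K_2e^(t)(2,1,3) + K_3e^(-2t)(1,0,1).

x_1(t) = -K_1e^(2t) + 2K_2e^(t) + K_3e^(-2t), x_2(t) = K_2e^(t), x_3(t) = -2K_1e^(2t) + 3K_2e^(t) + K_3e^(-2t)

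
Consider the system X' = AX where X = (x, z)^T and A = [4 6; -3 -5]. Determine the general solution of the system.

x(t) = c_1e^(-2t) + 2c_2e^(t), z(t) = -c_1e^(-2t) - c_2e^(t)

Coefficient matrix A = [[4, 6], [-3, -5]].
Characteristic polynomial det(A - λI) = λ^2 + λ - 2 = 0.
Eigenvalues λ = -2, 1.
For λ=-2: (A-λI) row 1 is [6, 6], so an eigenvector is (1, -1).
For λ=1: (A-λI) row 1 is [3, 6], so an eigenvector is (2, -1).
General solution: c_1e^(-2t)(1,-1) + c_2e^(t)(2,-1).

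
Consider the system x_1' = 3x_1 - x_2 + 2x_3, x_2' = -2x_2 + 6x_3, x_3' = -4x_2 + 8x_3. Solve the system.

x_1(t) = K_1e^(4t) - K_2e^(2t) + K_3e^(3t), x_2(t) = K_1e^(4t) + 3K_2e^(2t), x_3(t) = K_1e^(4t) + 2K_2e^(2t)

Coefficient matrix A = [[3, -1, 2], [0, -2, 6], [0, -4, 8]].
det(A - λI) = 0 gives eigenvalues λ = 4, 2, 3.
For λ=4: eigenvector (1,1,1).
For λ=2: eigenvector (-1,3,2).
For λ=3: eigenvector (1,0,0).
General solution: K_1e^(4t)(1,1,1) + K_2e^(2t)(-1,3,2) + K_3e^(3t)(1,0,0).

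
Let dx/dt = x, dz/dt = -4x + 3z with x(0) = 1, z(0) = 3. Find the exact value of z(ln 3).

A = [[1,0],[-4,3]]; eigenvalues λ = 3, 1.
Eigenvectors: (0,1) for λ=3, (1,2) for λ=1.
From the initial condition, c_1 = 1, c_2 = 1.
z(ln 3) = (1)(3^3)(1) + (1)(3^1)(2) = 33.

33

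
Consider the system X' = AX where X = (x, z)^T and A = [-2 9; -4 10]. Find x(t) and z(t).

Coefficient matrix A = [[-2, 9], [-4, 10]].
Characteristic polynomial det(A - λI) = λ^2 - 8λ + 16 = 0.
Single eigenvalue λ = 4 with algebraic multiplicity 2.
Eigenvector v = (-3,-2); generalized eigenvector w with (A-λI)w=v is (-1,-1).
General solution: e^(4t)[K_1·v + K_2·(t·v + w)].

x(t) = -3K_1e^(4t) - 3K_2te^(4t) - K_2e^(4t), z(t) = -2K_1e^(4t) - 2K_2te^(4t) - K_2e^(4t)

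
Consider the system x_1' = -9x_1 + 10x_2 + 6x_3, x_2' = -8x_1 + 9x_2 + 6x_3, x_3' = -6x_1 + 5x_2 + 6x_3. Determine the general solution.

Coefficient matrix A = [[-9, 10, 6], [-8, 9, 6], [-6, 5, 6]].
det(A - λI) = 0 gives eigenvalues λ = 3, -1, 4.
For λ=3: eigenvector (3,3,1).
For λ=-1: eigenvector (-2,-1,-1).
For λ=4: eigenvector (2,2,1).
General solution: C_1e^(3t)(3,3,1) + C_2e^(-t)(-2,-1,-1) + C_3e^(4t)(2,2,1).

x_1(t) = 3C_1e^(3t) - 2C_2e^(-t) + 2C_3e^(4t), x_2(t) = 3C_1e^(3t) - C_2e^(-t) + 2C_3e^(4t), x_3(t) = C_1e^(3t) - C_2e^(-t) + C_3e^(4t)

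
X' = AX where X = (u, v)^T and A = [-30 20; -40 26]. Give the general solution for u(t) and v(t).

u(t) = -2C_1e^(-2t)sin(4t) + C_1e^(-2t)cos(4t) + C_2e^(-2t)sin(4t) + 2C_2e^(-2t)cos(4t), v(t) = -3C_1e^(-2t)sin(4t) + C_1e^(-2t)cos(4t) + C_2e^(-2t)sin(4t) + 3C_2e^(-2t)cos(4t)

Coefficient matrix A = [[-30, 20], [-40, 26]].
Characteristic polynomial det(A - λI) = λ^2 + 4λ + 20 = 0.
Eigenvalues λ = -2 ± 4i (complex conjugate pair).
For λ=-2+4i: an eigenvector is (1,1) - i(-2,-3) = (1 + 2i, 1 + 3i).
A real fundamental pair from Re and Im of e^((-2+4i)t)v: X_1 = e^(-2t)(cos(4t)·(1,1) + sin(4t)·(-2,-3)), X_2 = e^(-2t)(sin(4t)·(1,1) - cos(4t)·(-2,-3)).
General solution: C_1X_1 + C_2X_2.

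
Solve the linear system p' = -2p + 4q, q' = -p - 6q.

p(t) = -2C_1e^(-4t) - 2C_2te^(-4t) - C_2e^(-4t), q(t) = C_1e^(-4t) + C_2te^(-4t)

Coefficient matrix A = [[-2, 4], [-1, -6]].
Characteristic polynomial det(A - λI) = λ^2 + 8λ + 16 = 0.
Single eigenvalue λ = -4 with algebraic multiplicity 2.
Eigenvector v = (-2,1); generalized eigenvector w with (A-λI)w=v is (-1,0).
General solution: e^(-4t)[C_1·v + C_2·(t·v + w)].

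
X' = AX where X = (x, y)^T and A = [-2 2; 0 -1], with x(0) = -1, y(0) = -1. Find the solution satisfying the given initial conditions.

x(t) = -2e^(-t) + e^(-2t), y(t) = -e^(-t)

Coefficient matrix A = [[-2, 2], [0, -1]].
Characteristic polynomial det(A - λI) = λ^2 + 3λ + 2 = 0.
Eigenvalues λ = -1, -2.
For λ=-1: (A-λI) row 1 is [-1, 2], so an eigenvector is (2, 1).
For λ=-2: (A-λI) row 1 is [0, 2], so an eigenvector is (-1, 0).
General solution: C_1e^(-t)(2,1) + C_2e^(-2t)(-1,0).
Applying x(0)=-1, y(0)=-1 gives C_1=-1, C_2=-1.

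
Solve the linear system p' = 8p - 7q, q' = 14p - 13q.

Coefficient matrix A = [[8, -7], [14, -13]].
Characteristic polynomial det(A - λI) = λ^2 + 5λ - 6 = 0.
Eigenvalues λ = 1, -6.
For λ=1: (A-λI) row 1 is [7, -7], so an eigenvector is (1, 1).
For λ=-6: (A-λI) row 1 is [14, -7], so an eigenvector is (1, 2).
General solution: c_1e^(t)(1,1) + c_2e^(-6t)(1,2).

p(t) = c_1e^(t) + c_2e^(-6t), q(t) = c_1e^(t) + 2c_2e^(-6t)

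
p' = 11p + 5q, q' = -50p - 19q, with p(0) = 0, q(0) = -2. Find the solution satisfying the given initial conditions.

Coefficient matrix A = [[11, 5], [-50, -19]].
Characteristic polynomial det(A - λI) = λ^2 + 8λ + 41 = 0.
Eigenvalues λ = -4 ± 5i (complex conjugate pair).
For λ=-4+5i: an eigenvector is (0,-1) - i(-1,3) = (0 + i, -1 - 3i).
A real fundamental pair from Re and Im of e^((-4+5i)t)v: X_1 = e^(-4t)(cos(5t)·(0,-1) + sin(5t)·(-1,3)), X_2 = e^(-4t)(sin(5t)·(0,-1) - cos(5t)·(-1,3)).
General solution: c_1X_1 + c_2X_2.
Applying p(0)=0, q(0)=-2 gives c_1=2, c_2=0.

p(t) = -2e^(-4t)sin(5t), q(t) = 6e^(-4t)sin(5t) - 2e^(-4t)cos(5t)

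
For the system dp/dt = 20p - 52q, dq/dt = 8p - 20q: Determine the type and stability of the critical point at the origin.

A = [[20,-52],[8,-20]]; det(A-λI) = λ^2 + 16.
λ = 0 ± 4i: zero real part.

center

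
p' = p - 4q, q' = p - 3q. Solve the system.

Coefficient matrix A = [[1, -4], [1, -3]].
Characteristic polynomial det(A - λI) = λ^2 + 2λ + 1 = 0.
Single eigenvalue λ = -1 with algebraic multiplicity 2.
Eigenvector v = (2,1); generalized eigenvector w with (A-λI)w=v is (-1,-1).
General solution: e^(-t)[C_1·v + C_2·(t·v + w)].

p(t) = 2C_1e^(-t) + 2C_2te^(-t) - C_2e^(-t), q(t) = C_1e^(-t) + C_2te^(-t) - C_2e^(-t)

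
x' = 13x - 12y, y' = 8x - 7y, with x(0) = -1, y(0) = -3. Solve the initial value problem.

x(t) = 6e^(5t) - 7e^(t), y(t) = 4e^(5t) - 7e^(t)

Coefficient matrix A = [[13, -12], [8, -7]].
Characteristic polynomial det(A - λI) = λ^2 - 6λ + 5 = 0.
Eigenvalues λ = 5, 1.
For λ=5: (A-λI) row 1 is [8, -12], so an eigenvector is (3, 2).
For λ=1: (A-λI) row 1 is [12, -12], so an eigenvector is (-1, -1).
General solution: c_1e^(5t)(3,2) + c_2e^(t)(-1,-1).
Applying x(0)=-1, y(0)=-3 gives c_1=2, c_2=7.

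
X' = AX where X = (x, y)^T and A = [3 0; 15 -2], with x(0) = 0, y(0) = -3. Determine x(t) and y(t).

x(t) = 0, y(t) = -3e^(-2t)

Coefficient matrix A = [[3, 0], [15, -2]].
Characteristic polynomial det(A - λI) = λ^2 - λ - 6 = 0.
Eigenvalues λ = 3, -2.
For λ=3: (A-λI) row 2 is [15, -5], so an eigenvector is (1, 3).
For λ=-2: (A-λI) row 1 is [5, 0], so an eigenvector is (0, 1).
General solution: c_1e^(3t)(1,3) + c_2e^(-2t)(0,1).
Applying x(0)=0, y(0)=-3 gives c_1=0, c_2=-3.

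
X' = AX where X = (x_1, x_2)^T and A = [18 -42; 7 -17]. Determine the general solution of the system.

Coefficient matrix A = [[18, -42], [7, -17]].
Characteristic polynomial det(A - λI) = λ^2 - λ - 12 = 0.
Eigenvalues λ = 4, -3.
For λ=4: (A-λI) row 1 is [14, -42], so an eigenvector is (3, 1).
For λ=-3: (A-λI) row 1 is [21, -42], so an eigenvector is (-2, -1).
General solution: C_1e^(4t)(3,1) + C_2e^(-3t)(-2,-1).

x_1(t) = 3C_1e^(4t) - 2C_2e^(-3t), x_2(t) = C_1e^(4t) - C_2e^(-3t)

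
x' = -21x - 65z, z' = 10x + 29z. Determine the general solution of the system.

Coefficient matrix A = [[-21, -65], [10, 29]].
Characteristic polynomial det(A - λI) = λ^2 - 8λ + 41 = 0.
Eigenvalues λ = 4 ± 5i (complex conjugate pair).
For λ=4+5i: an eigenvector is (-3,1) - i(2,-1) = (-3 - 2i, 1 + i).
A real fundamental pair from Re and Im of e^((4+5i)t)v: X_1 = e^(4t)(cos(5t)·(-3,1) + sin(5t)·(2,-1)), X_2 = e^(4t)(sin(5t)·(-3,1) - cos(5t)·(2,-1)).
General solution: C_1X_1 + C_2X_2.

x(t) = 2C_1e^(4t)sin(5t) - 3C_1e^(4t)cos(5t) - 3C_2e^(4t)sin(5t) - 2C_2e^(4t)cos(5t), z(t) = -C_1e^(4t)sin(5t) + C_1e^(4t)cos(5t) + C_2e^(4t)sin(5t) + C_2e^(4t)cos(5t)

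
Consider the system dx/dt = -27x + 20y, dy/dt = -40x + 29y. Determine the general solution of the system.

x(t) = 2C_1e^(t)sin(4t) - C_1e^(t)cos(4t) - C_2e^(t)sin(4t) - 2C_2e^(t)cos(4t), y(t) = 3C_1e^(t)sin(4t) - C_1e^(t)cos(4t) - C_2e^(t)sin(4t) - 3C_2e^(t)cos(4t)

Coefficient matrix A = [[-27, 20], [-40, 29]].
Characteristic polynomial det(A - λI) = λ^2 - 2λ + 17 = 0.
Eigenvalues λ = 1 ± 4i (complex conjugate pair).
For λ=1+4i: an eigenvector is (-1,-1) - i(2,3) = (-1 - 2i, -1 - 3i).
A real fundamental pair from Re and Im of e^((1+4i)t)v: X_1 = e^(t)(cos(4t)·(-1,-1) + sin(4t)·(2,3)), X_2 = e^(t)(sin(4t)·(-1,-1) - cos(4t)·(2,3)).
General solution: C_1X_1 + C_2X_2.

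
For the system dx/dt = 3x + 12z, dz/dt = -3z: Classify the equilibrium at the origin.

saddle

A = [[3,12],[0,-3]]; det(A-λI) = λ^2 - 9.
λ = -3, 3: opposite signs.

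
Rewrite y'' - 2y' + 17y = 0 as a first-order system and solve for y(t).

Let x_1 = y, x_2 = y'. Then x_1' = x_2 and x_2' = -17x_1 + 2x_2.
A = [[0,1],[-17,2]]; det(A-λI) = λ^2 - 2λ + 17.
Eigenvalues λ = 1 ± 4i.

y(t) = K_1e^(t)cos(4t) + K_2e^(t)sin(4t)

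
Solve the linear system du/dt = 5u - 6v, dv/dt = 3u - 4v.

Coefficient matrix A = [[5, -6], [3, -4]].
Characteristic polynomial det(A - λI) = λ^2 - λ - 2 = 0.
Eigenvalues λ = 2, -1.
For λ=2: (A-λI) row 1 is [3, -6], so an eigenvector is (2, 1).
For λ=-1: (A-λI) row 1 is [6, -6], so an eigenvector is (1, 1).
General solution: K_1e^(2t)(2,1) + K_2e^(-t)(1,1).

u(t) = 2K_1e^(2t) + K_2e^(-t), v(t) = K_1e^(2t) + K_2e^(-t)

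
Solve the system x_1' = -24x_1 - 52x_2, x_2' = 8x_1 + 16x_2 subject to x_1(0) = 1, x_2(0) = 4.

x_1(t) = -57e^(-4t)sin(4t) + e^(-4t)cos(4t), x_2(t) = 22e^(-4t)sin(4t) + 4e^(-4t)cos(4t)

Coefficient matrix A = [[-24, -52], [8, 16]].
Characteristic polynomial det(A - λI) = λ^2 + 8λ + 32 = 0.
Eigenvalues λ = -4 ± 4i (complex conjugate pair).
For λ=-4+4i: an eigenvector is (-3,1) - i(2,-1) = (-3 - 2i, 1 + i).
A real fundamental pair from Re and Im of e^((-4+4i)t)v: X_1 = e^(-4t)(cos(4t)·(-3,1) + sin(4t)·(2,-1)), X_2 = e^(-4t)(sin(4t)·(-3,1) - cos(4t)·(2,-1)).
General solution: K_1X_1 + K_2X_2.
Applying x_1(0)=1, x_2(0)=4 gives K_1=-9, K_2=13.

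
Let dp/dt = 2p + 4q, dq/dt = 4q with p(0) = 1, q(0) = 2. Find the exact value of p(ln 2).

A = [[2,4],[0,4]]; eigenvalues λ = 2, 4.
Eigenvectors: (1,0) for λ=2, (-2,-1) for λ=4.
From the initial condition, c_1 = -3, c_2 = -2.
p(ln 2) = (-3)(2^2)(1) + (-2)(2^4)(-2) = 52.

52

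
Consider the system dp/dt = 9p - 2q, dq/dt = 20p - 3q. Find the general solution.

p(t) = -K_1e^(3t)sin(2t) + K_2e^(3t)cos(2t), q(t) = -3K_1e^(3t)sin(2t) + K_1e^(3t)cos(2t) + K_2e^(3t)sin(2t) + 3K_2e^(3t)cos(2t)

Coefficient matrix A = [[9, -2], [20, -3]].
Characteristic polynomial det(A - λI) = λ^2 - 6λ + 13 = 0.
Eigenvalues λ = 3 ± 2i (complex conjugate pair).
For λ=3+2i: an eigenvector is (0,1) - i(-1,-3) = (0 + i, 1 + 3i).
A real fundamental pair from Re and Im of e^((3+2i)t)v: X_1 = e^(3t)(cos(2t)·(0,1) + sin(2t)·(-1,-3)), X_2 = e^(3t)(sin(2t)·(0,1) - cos(2t)·(-1,-3)).
General solution: K_1X_1 + K_2X_2.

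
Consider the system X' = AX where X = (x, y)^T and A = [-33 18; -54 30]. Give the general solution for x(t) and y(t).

Coefficient matrix A = [[-33, 18], [-54, 30]].
Characteristic polynomial det(A - λI) = λ^2 + 3λ - 18 = 0.
Eigenvalues λ = 3, -6.
For λ=3: (A-λI) row 1 is [-36, 18], so an eigenvector is (1, 2).
For λ=-6: (A-λI) row 1 is [-27, 18], so an eigenvector is (-2, -3).
General solution: C_1e^(3t)(1,2) + C_2e^(-6t)(-2,-3).

x(t) = C_1e^(3t) - 2C_2e^(-6t), y(t) = 2C_1e^(3t) - 3C_2e^(-6t)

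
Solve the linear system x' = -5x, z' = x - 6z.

x(t) = K_1e^(-5t), z(t) = K_1e^(-5t) - K_2e^(-6t)

Coefficient matrix A = [[-5, 0], [1, -6]].
Characteristic polynomial det(A - λI) = λ^2 + 11λ + 30 = 0.
Eigenvalues λ = -5, -6.
For λ=-5: (A-λI) row 2 is [1, -1], so an eigenvector is (1, 1).
For λ=-6: (A-λI) row 1 is [1, 0], so an eigenvector is (0, -1).
General solution: K_1e^(-5t)(1,1) + K_2e^(-6t)(0,-1).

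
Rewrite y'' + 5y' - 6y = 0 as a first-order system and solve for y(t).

y(t) = c_1e^(-6t) + c_2e^(t)

Let x_1 = y, x_2 = y'. Then x_1' = x_2 and x_2' = 6x_1 - 5x_2.
A = [[0,1],[6,-5]]; det(A-λI) = λ^2 + 5λ - 6.
Eigenvalues λ = -6, 1 with eigenvectors (1,-6), (1,1).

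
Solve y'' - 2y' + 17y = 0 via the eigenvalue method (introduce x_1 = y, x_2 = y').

Let x_1 = y, x_2 = y'. Then x_1' = x_2 and x_2' = -17x_1 + 2x_2.
A = [[0,1],[-17,2]]; det(A-λI) = λ^2 - 2λ + 17.
Eigenvalues λ = 1 ± 4i.

y(t) = C_1e^(t)cos(4t) + C_2e^(t)sin(4t)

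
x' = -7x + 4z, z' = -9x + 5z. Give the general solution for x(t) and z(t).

x(t) = 2C_1e^(-t) + 2C_2te^(-t) + C_2e^(-t), z(t) = 3C_1e^(-t) + 3C_2te^(-t) + 2C_2e^(-t)

Coefficient matrix A = [[-7, 4], [-9, 5]].
Characteristic polynomial det(A - λI) = λ^2 + 2λ + 1 = 0.
Single eigenvalue λ = -1 with algebraic multiplicity 2.
Eigenvector v = (2,3); generalized eigenvector w with (A-λI)w=v is (1,2).
General solution: e^(-t)[C_1·v + C_2·(t·v + w)].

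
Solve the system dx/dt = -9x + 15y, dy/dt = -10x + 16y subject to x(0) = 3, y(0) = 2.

x(t) = 3e^(t), y(t) = 2e^(t)

Coefficient matrix A = [[-9, 15], [-10, 16]].
Characteristic polynomial det(A - λI) = λ^2 - 7λ + 6 = 0.
Eigenvalues λ = 6, 1.
For λ=6: (A-λI) row 1 is [-15, 15], so an eigenvector is (-1, -1).
For λ=1: (A-λI) row 1 is [-10, 15], so an eigenvector is (-3, -2).
General solution: c_1e^(6t)(-1,-1) + c_2e^(t)(-3,-2).
Applying x(0)=3, y(0)=2 gives c_1=0, c_2=-1.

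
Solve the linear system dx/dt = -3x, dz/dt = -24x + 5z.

x(t) = K_1e^(-3t), z(t) = 3K_1e^(-3t) - K_2e^(5t)

Coefficient matrix A = [[-3, 0], [-24, 5]].
Characteristic polynomial det(A - λI) = λ^2 - 2λ - 15 = 0.
Eigenvalues λ = -3, 5.
For λ=-3: (A-λI) row 2 is [-24, 8], so an eigenvector is (1, 3).
For λ=5: (A-λI) row 1 is [-8, 0], so an eigenvector is (0, -1).
General solution: K_1e^(-3t)(1,3) + K_2e^(5t)(0,-1).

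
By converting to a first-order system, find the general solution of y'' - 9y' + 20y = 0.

Let x_1 = y, x_2 = y'. Then x_1' = x_2 and x_2' = -20x_1 + 9x_2.
A = [[0,1],[-20,9]]; det(A-λI) = λ^2 - 9λ + 20.
Eigenvalues λ = 5, 4 with eigenvectors (1,5), (1,4).

y(t) = c_1e^(5t) + c_2e^(4t)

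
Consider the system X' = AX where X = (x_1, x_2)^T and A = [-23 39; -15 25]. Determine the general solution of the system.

x_1(t) = 2K_1e^(t)sin(3t) + 3K_1e^(t)cos(3t) + 3K_2e^(t)sin(3t) - 2K_2e^(t)cos(3t), x_2(t) = K_1e^(t)sin(3t) + 2K_1e^(t)cos(3t) + 2K_2e^(t)sin(3t) - K_2e^(t)cos(3t)

Coefficient matrix A = [[-23, 39], [-15, 25]].
Characteristic polynomial det(A - λI) = λ^2 - 2λ + 10 = 0.
Eigenvalues λ = 1 ± 3i (complex conjugate pair).
For λ=1+3i: an eigenvector is (3,2) - i(2,1) = (3 - 2i, 2 - i).
A real fundamental pair from Re and Im of e^((1+3i)t)v: X_1 = e^(t)(cos(3t)·(3,2) + sin(3t)·(2,1)), X_2 = e^(t)(sin(3t)·(3,2) - cos(3t)·(2,1)).
General solution: K_1X_1 + K_2X_2.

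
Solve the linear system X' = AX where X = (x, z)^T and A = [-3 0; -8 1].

Coefficient matrix A = [[-3, 0], [-8, 1]].
Characteristic polynomial det(A - λI) = λ^2 + 2λ - 3 = 0.
Eigenvalues λ = -3, 1.
For λ=-3: (A-λI) row 2 is [-8, 4], so an eigenvector is (1, 2).
For λ=1: (A-λI) row 1 is [-4, 0], so an eigenvector is (0, 1).
General solution: C_1e^(-3t)(1,2) + C_2e^(t)(0,1).

x(t) = C_1e^(-3t), z(t) = 2C_1e^(-3t) + C_2e^(t)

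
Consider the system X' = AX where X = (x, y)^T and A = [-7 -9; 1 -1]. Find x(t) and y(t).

Coefficient matrix A = [[-7, -9], [1, -1]].
Characteristic polynomial det(A - λI) = λ^2 + 8λ + 16 = 0.
Single eigenvalue λ = -4 with algebraic multiplicity 2.
Eigenvector v = (3,-1); generalized eigenvector w with (A-λI)w=v is (2,-1).
General solution: e^(-4t)[C_1·v + C_2·(t·v + w)].

x(t) = 3C_1e^(-4t) + 3C_2te^(-4t) + 2C_2e^(-4t), y(t) = -C_1e^(-4t) - C_2te^(-4t) - C_2e^(-4t)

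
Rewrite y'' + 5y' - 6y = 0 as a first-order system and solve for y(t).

Let x_1 = y, x_2 = y'. Then x_1' = x_2 and x_2' = 6x_1 - 5x_2.
A = [[0,1],[6,-5]]; det(A-λI) = λ^2 + 5λ - 6.
Eigenvalues λ = -6, 1 with eigenvectors (1,-6), (1,1).

y(t) = C_1e^(-6t) + C_2e^(t)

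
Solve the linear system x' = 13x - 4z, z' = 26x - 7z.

x(t) = K_1e^(3t)sin(2t) + K_1e^(3t)cos(2t) + K_2e^(3t)sin(2t) - K_2e^(3t)cos(2t), z(t) = 3K_1e^(3t)sin(2t) + 2K_1e^(3t)cos(2t) + 2K_2e^(3t)sin(2t) - 3K_2e^(3t)cos(2t)

Coefficient matrix A = [[13, -4], [26, -7]].
Characteristic polynomial det(A - λI) = λ^2 - 6λ + 13 = 0.
Eigenvalues λ = 3 ± 2i (complex conjugate pair).
For λ=3+2i: an eigenvector is (1,2) - i(1,3) = (1 - i, 2 - 3i).
A real fundamental pair from Re and Im of e^((3+2i)t)v: X_1 = e^(3t)(cos(2t)·(1,2) + sin(2t)·(1,3)), X_2 = e^(3t)(sin(2t)·(1,2) - cos(2t)·(1,3)).
General solution: K_1X_1 + K_2X_2.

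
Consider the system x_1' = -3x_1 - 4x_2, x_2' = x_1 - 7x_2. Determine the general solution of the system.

Coefficient matrix A = [[-3, -4], [1, -7]].
Characteristic polynomial det(A - λI) = λ^2 + 10λ + 25 = 0.
Single eigenvalue λ = -5 with algebraic multiplicity 2.
Eigenvector v = (-2,-1); generalized eigenvector w with (A-λI)w=v is (1,1).
General solution: e^(-5t)[C_1·v + C_2·(t·v + w)].

x_1(t) = -2C_1e^(-5t) - 2C_2te^(-5t) + C_2e^(-5t), x_2(t) = -C_1e^(-5t) - C_2te^(-5t) + C_2e^(-5t)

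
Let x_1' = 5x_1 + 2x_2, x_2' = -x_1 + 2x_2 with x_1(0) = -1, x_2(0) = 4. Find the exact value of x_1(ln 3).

297

A = [[5,2],[-1,2]]; eigenvalues λ = 4, 3.
Eigenvectors: (2,-1) for λ=4, (1,-1) for λ=3.
From the initial condition, c_1 = 3, c_2 = -7.
x_1(ln 3) = (3)(3^4)(2) + (-7)(3^3)(1) = 297.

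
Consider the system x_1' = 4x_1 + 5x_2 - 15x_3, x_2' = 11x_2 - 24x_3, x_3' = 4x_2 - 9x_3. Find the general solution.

Coefficient matrix A = [[4, 5, -15], [0, 11, -24], [0, 4, -9]].
det(A - λI) = 0 gives eigenvalues λ = 4, 3, -1.
For λ=4: eigenvector (1,0,0).
For λ=3: eigenvector (0,3,1).
For λ=-1: eigenvector (1,2,1).
General solution: K_1e^(4t)(1,0,0) + K_2e^(3t)(0,3,1) + K_3e^(-t)(1,2,1).

x_1(t) = K_1e^(4t) + K_3e^(-t), x_2(t) = 3K_2e^(3t) + 2K_3e^(-t), x_3(t) = K_2e^(3t) + K_3e^(-t)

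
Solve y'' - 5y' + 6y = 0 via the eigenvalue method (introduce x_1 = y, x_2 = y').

y(t) = c_1e^(3t) + c_2e^(2t)

Let x_1 = y, x_2 = y'. Then x_1' = x_2 and x_2' = -6x_1 + 5x_2.
A = [[0,1],[-6,5]]; det(A-λI) = λ^2 - 5λ + 6.
Eigenvalues λ = 3, 2 with eigenvectors (1,3), (1,2).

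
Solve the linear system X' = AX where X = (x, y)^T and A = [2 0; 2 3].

Coefficient matrix A = [[2, 0], [2, 3]].
Characteristic polynomial det(A - λI) = λ^2 - 5λ + 6 = 0.
Eigenvalues λ = 3, 2.
For λ=3: (A-λI) row 1 is [-1, 0], so an eigenvector is (0, -1).
For λ=2: (A-λI) row 2 is [2, 1], so an eigenvector is (-1, 2).
General solution: C_1e^(3t)(0,-1) + C_2e^(2t)(-1,2).

x(t) = -C_2e^(2t), y(t) = -C_1e^(3t) + 2C_2e^(2t)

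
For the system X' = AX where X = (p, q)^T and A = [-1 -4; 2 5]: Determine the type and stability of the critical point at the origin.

A = [[-1,-4],[2,5]]; det(A-λI) = λ^2 - 4λ + 3.
λ = 3, 1: both positive.

unstable node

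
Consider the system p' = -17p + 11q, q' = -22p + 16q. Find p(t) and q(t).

Coefficient matrix A = [[-17, 11], [-22, 16]].
Characteristic polynomial det(A - λI) = λ^2 + λ - 30 = 0.
Eigenvalues λ = 5, -6.
For λ=5: (A-λI) row 1 is [-22, 11], so an eigenvector is (-1, -2).
For λ=-6: (A-λI) row 1 is [-11, 11], so an eigenvector is (-1, -1).
General solution: C_1e^(5t)(-1,-2) + C_2e^(-6t)(-1,-1).

p(t) = -C_1e^(5t) - C_2e^(-6t), q(t) = -2C_1e^(5t) - C_2e^(-6t)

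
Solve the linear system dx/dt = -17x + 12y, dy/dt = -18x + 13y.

Coefficient matrix A = [[-17, 12], [-18, 13]].
Characteristic polynomial det(A - λI) = λ^2 + 4λ - 5 = 0.
Eigenvalues λ = -5, 1.
For λ=-5: (A-λI) row 1 is [-12, 12], so an eigenvector is (1, 1).
For λ=1: (A-λI) row 1 is [-18, 12], so an eigenvector is (-2, -3).
General solution: K_1e^(-5t)(1,1) + K_2e^(t)(-2,-3).

x(t) = K_1e^(-5t) - 2K_2e^(t), y(t) = K_1e^(-5t) - 3K_2e^(t)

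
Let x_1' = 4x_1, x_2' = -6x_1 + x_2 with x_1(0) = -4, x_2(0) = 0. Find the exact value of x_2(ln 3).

A = [[4,0],[-6,1]]; eigenvalues λ = 4, 1.
Eigenvectors: (1,-2) for λ=4, (0,1) for λ=1.
From the initial condition, c_1 = -4, c_2 = -8.
x_2(ln 3) = (-4)(3^4)(-2) + (-8)(3^1)(1) = 624.

624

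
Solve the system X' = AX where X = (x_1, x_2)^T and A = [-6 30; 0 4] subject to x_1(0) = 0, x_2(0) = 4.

x_1(t) = 12e^(4t) - 12e^(-6t), x_2(t) = 4e^(4t)

Coefficient matrix A = [[-6, 30], [0, 4]].
Characteristic polynomial det(A - λI) = λ^2 + 2λ - 24 = 0.
Eigenvalues λ = -6, 4.
For λ=-6: (A-λI) row 1 is [0, 30], so an eigenvector is (-1, 0).
For λ=4: (A-λI) row 1 is [-10, 30], so an eigenvector is (-3, -1).
General solution: C_1e^(-6t)(-1,0) + C_2e^(4t)(-3,-1).
Applying x_1(0)=0, x_2(0)=4 gives C_1=12, C_2=-4.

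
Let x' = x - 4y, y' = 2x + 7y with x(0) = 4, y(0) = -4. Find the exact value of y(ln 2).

-128

A = [[1,-4],[2,7]]; eigenvalues λ = 5, 3.
Eigenvectors: (-1,1) for λ=5, (-2,1) for λ=3.
From the initial condition, c_1 = -4, c_2 = 0.
y(ln 2) = (-4)(2^5)(1) + (0)(2^3)(1) = -128.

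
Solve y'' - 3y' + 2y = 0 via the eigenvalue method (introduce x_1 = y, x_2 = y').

Let x_1 = y, x_2 = y'. Then x_1' = x_2 and x_2' = -2x_1 + 3x_2.
A = [[0,1],[-2,3]]; det(A-λI) = λ^2 - 3λ + 2.
Eigenvalues λ = 2, 1 with eigenvectors (1,2), (1,1).

y(t) = C_1e^(2t) + C_2e^(t)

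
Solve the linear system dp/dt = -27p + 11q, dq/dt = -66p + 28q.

p(t) = c_1e^(-5t) - c_2e^(6t), q(t) = 2c_1e^(-5t) - 3c_2e^(6t)

Coefficient matrix A = [[-27, 11], [-66, 28]].
Characteristic polynomial det(A - λI) = λ^2 - λ - 30 = 0.
Eigenvalues λ = -5, 6.
For λ=-5: (A-λI) row 1 is [-22, 11], so an eigenvector is (1, 2).
For λ=6: (A-λI) row 1 is [-33, 11], so an eigenvector is (-1, -3).
General solution: c_1e^(-5t)(1,2) + c_2e^(6t)(-1,-3).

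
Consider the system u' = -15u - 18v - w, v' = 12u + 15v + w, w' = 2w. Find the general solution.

Coefficient matrix A = [[-15, -18, -1], [12, 15, 1], [0, 0, 2]].
det(A - λI) = 0 gives eigenvalues λ = -3, 3, 2.
For λ=-3: eigenvector (3,-2,0).
For λ=3: eigenvector (-1,1,0).
For λ=2: eigenvector (1,-1,1).
General solution: c_1e^(-3t)(3,-2,0) + c_2e^(3t)(-1,1,0) + c_3e^(2t)(1,-1,1).

u(t) = 3c_1e^(-3t) - c_2e^(3t) + c_3e^(2t), v(t) = -2c_1e^(-3t) + c_2e^(3t) - c_3e^(2t), w(t) = c_3e^(2t)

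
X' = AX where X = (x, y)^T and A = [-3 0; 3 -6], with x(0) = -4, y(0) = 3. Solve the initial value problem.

Coefficient matrix A = [[-3, 0], [3, -6]].
Characteristic polynomial det(A - λI) = λ^2 + 9λ + 18 = 0.
Eigenvalues λ = -3, -6.
For λ=-3: (A-λI) row 2 is [3, -3], so an eigenvector is (1, 1).
For λ=-6: (A-λI) row 1 is [3, 0], so an eigenvector is (0, -1).
General solution: c_1e^(-3t)(1,1) + c_2e^(-6t)(0,-1).
Applying x(0)=-4, y(0)=3 gives c_1=-4, c_2=-7.

x(t) = -4e^(-3t), y(t) = -4e^(-3t) + 7e^(-6t)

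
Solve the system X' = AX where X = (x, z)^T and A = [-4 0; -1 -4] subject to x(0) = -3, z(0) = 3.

Coefficient matrix A = [[-4, 0], [-1, -4]].
Characteristic polynomial det(A - λI) = λ^2 + 8λ + 16 = 0.
Single eigenvalue λ = -4 with algebraic multiplicity 2.
Eigenvector v = (0,-1); generalized eigenvector w with (A-λI)w=v is (1,-1).
General solution: e^(-4t)[C_1·v + C_2·(t·v + w)].
Applying x(0)=-3, z(0)=3 gives C_1=0, C_2=-3.

x(t) = -3e^(-4t), z(t) = 3te^(-4t) + 3e^(-4t)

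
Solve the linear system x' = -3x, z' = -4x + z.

x(t) = c_1e^(-3t), z(t) = c_1e^(-3t) - c_2e^(t)

Coefficient matrix A = [[-3, 0], [-4, 1]].
Characteristic polynomial det(A - λI) = λ^2 + 2λ - 3 = 0.
Eigenvalues λ = -3, 1.
For λ=-3: (A-λI) row 2 is [-4, 4], so an eigenvector is (1, 1).
For λ=1: (A-λI) row 1 is [-4, 0], so an eigenvector is (0, -1).
General solution: c_1e^(-3t)(1,1) + c_2e^(t)(0,-1).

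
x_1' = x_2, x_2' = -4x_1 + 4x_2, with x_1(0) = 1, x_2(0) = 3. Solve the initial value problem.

Coefficient matrix A = [[0, 1], [-4, 4]].
Characteristic polynomial det(A - λI) = λ^2 - 4λ + 4 = 0.
Single eigenvalue λ = 2 with algebraic multiplicity 2.
Eigenvector v = (-1,-2); generalized eigenvector w with (A-λI)w=v is (0,-1).
General solution: e^(2t)[K_1·v + K_2·(t·v + w)].
Applying x_1(0)=1, x_2(0)=3 gives K_1=-1, K_2=-1.

x_1(t) = te^(2t) + e^(2t), x_2(t) = 2te^(2t) + 3e^(2t)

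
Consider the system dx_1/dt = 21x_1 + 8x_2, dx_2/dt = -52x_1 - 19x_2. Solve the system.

x_1(t) = c_1e^(t)sin(4t) + c_1e^(t)cos(4t) + c_2e^(t)sin(4t) - c_2e^(t)cos(4t), x_2(t) = -3c_1e^(t)sin(4t) - 2c_1e^(t)cos(4t) - 2c_2e^(t)sin(4t) + 3c_2e^(t)cos(4t)

Coefficient matrix A = [[21, 8], [-52, -19]].
Characteristic polynomial det(A - λI) = λ^2 - 2λ + 17 = 0.
Eigenvalues λ = 1 ± 4i (complex conjugate pair).
For λ=1+4i: an eigenvector is (1,-2) - i(1,-3) = (1 - i, -2 + 3i).
A real fundamental pair from Re and Im of e^((1+4i)t)v: X_1 = e^(t)(cos(4t)·(1,-2) + sin(4t)·(1,-3)), X_2 = e^(t)(sin(4t)·(1,-2) - cos(4t)·(1,-3)).
General solution: c_1X_1 + c_2X_2.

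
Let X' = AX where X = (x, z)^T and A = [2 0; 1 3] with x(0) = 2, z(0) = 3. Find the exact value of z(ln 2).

A = [[2,0],[1,3]]; eigenvalues λ = 3, 2.
Eigenvectors: (0,1) for λ=3, (-1,1) for λ=2.
From the initial condition, c_1 = 5, c_2 = -2.
z(ln 2) = (5)(2^3)(1) + (-2)(2^2)(1) = 32.

32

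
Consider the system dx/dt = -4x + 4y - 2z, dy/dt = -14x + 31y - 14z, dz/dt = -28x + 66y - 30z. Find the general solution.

x(t) = -C_1e^(-2t) + C_3e^(-4t), y(t) = C_2e^(3t) + 2C_3e^(-4t), z(t) = C_1e^(-2t) + 2C_2e^(3t) + 4C_3e^(-4t)

Coefficient matrix A = [[-4, 4, -2], [-14, 31, -14], [-28, 66, -30]].
det(A - λI) = 0 gives eigenvalues λ = -2, 3, -4.
For λ=-2: eigenvector (-1,0,1).
For λ=3: eigenvector (0,1,2).
For λ=-4: eigenvector (1,2,4).
General solution: C_1e^(-2t)(-1,0,1) + C_2e^(3t)(0,1,2) + C_3e^(-4t)(1,2,4).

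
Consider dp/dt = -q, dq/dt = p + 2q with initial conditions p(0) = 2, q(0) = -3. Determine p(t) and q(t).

p(t) = te^(t) + 2e^(t), q(t) = -te^(t) - 3e^(t)

Coefficient matrix A = [[0, -1], [1, 2]].
Characteristic polynomial det(A - λI) = λ^2 - 2λ + 1 = 0.
Single eigenvalue λ = 1 with algebraic multiplicity 2.
Eigenvector v = (-1,1); generalized eigenvector w with (A-λI)w=v is (2,-1).
General solution: e^(t)[c_1·v + c_2·(t·v + w)].
Applying p(0)=2, q(0)=-3 gives c_1=-4, c_2=-1.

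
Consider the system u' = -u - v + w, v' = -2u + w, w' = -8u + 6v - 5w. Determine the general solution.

u(t) = K_1e^(-4t) + K_2e^(-3t), v(t) = K_1e^(-4t) + K_2e^(-3t) + K_3e^(t), w(t) = -2K_1e^(-4t) - K_2e^(-3t) + K_3e^(t)

Coefficient matrix A = [[-1, -1, 1], [-2, 0, 1], [-8, 6, -5]].
det(A - λI) = 0 gives eigenvalues λ = -4, -3, 1.
For λ=-4: eigenvector (1,1,-2).
For λ=-3: eigenvector (1,1,-1).
For λ=1: eigenvector (0,1,1).
General solution: K_1e^(-4t)(1,1,-2) + K_2e^(-3t)(1,1,-1) + K_3e^(t)(0,1,1).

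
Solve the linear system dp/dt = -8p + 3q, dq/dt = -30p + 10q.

p(t) = c_1e^(t)cos(3t) + c_2e^(t)sin(3t), q(t) = -c_1e^(t)sin(3t) + 3c_1e^(t)cos(3t) + 3c_2e^(t)sin(3t) + c_2e^(t)cos(3t)

Coefficient matrix A = [[-8, 3], [-30, 10]].
Characteristic polynomial det(A - λI) = λ^2 - 2λ + 10 = 0.
Eigenvalues λ = 1 ± 3i (complex conjugate pair).
For λ=1+3i: an eigenvector is (1,3) - i(0,-1) = (1, 3 + i).
A real fundamental pair from Re and Im of e^((1+3i)t)v: X_1 = e^(t)(cos(3t)·(1,3) + sin(3t)·(0,-1)), X_2 = e^(t)(sin(3t)·(1,3) - cos(3t)·(0,-1)).
General solution: c_1X_1 + c_2X_2.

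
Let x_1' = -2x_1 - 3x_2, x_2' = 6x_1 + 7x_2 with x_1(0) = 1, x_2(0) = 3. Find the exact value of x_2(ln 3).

633

A = [[-2,-3],[6,7]]; eigenvalues λ = 4, 1.
Eigenvectors: (-1,2) for λ=4, (1,-1) for λ=1.
From the initial condition, c_1 = 4, c_2 = 5.
x_2(ln 3) = (4)(3^4)(2) + (5)(3^1)(-1) = 633.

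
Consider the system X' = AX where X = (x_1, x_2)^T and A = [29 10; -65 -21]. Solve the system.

x_1(t) = K_1e^(4t)sin(5t) + K_1e^(4t)cos(5t) + K_2e^(4t)sin(5t) - K_2e^(4t)cos(5t), x_2(t) = -3K_1e^(4t)sin(5t) - 2K_1e^(4t)cos(5t) - 2K_2e^(4t)sin(5t) + 3K_2e^(4t)cos(5t)

Coefficient matrix A = [[29, 10], [-65, -21]].
Characteristic polynomial det(A - λI) = λ^2 - 8λ + 41 = 0.
Eigenvalues λ = 4 ± 5i (complex conjugate pair).
For λ=4+5i: an eigenvector is (1,-2) - i(1,-3) = (1 - i, -2 + 3i).
A real fundamental pair from Re and Im of e^((4+5i)t)v: X_1 = e^(4t)(cos(5t)·(1,-2) + sin(5t)·(1,-3)), X_2 = e^(4t)(sin(5t)·(1,-2) - cos(5t)·(1,-3)).
General solution: K_1X_1 + K_2X_2.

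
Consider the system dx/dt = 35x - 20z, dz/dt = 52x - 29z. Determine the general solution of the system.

Coefficient matrix A = [[35, -20], [52, -29]].
Characteristic polynomial det(A - λI) = λ^2 - 6λ + 25 = 0.
Eigenvalues λ = 3 ± 4i (complex conjugate pair).
For λ=3+4i: an eigenvector is (-1,-2) - i(2,3) = (-1 - 2i, -2 - 3i).
A real fundamental pair from Re and Im of e^((3+4i)t)v: X_1 = e^(3t)(cos(4t)·(-1,-2) + sin(4t)·(2,3)), X_2 = e^(3t)(sin(4t)·(-1,-2) - cos(4t)·(2,3)).
General solution: K_1X_1 + K_2X_2.

x(t) = 2K_1e^(3t)sin(4t) - K_1e^(3t)cos(4t) - K_2e^(3t)sin(4t) - 2K_2e^(3t)cos(4t), z(t) = 3K_1e^(3t)sin(4t) - 2K_1e^(3t)cos(4t) - 2K_2e^(3t)sin(4t) - 3K_2e^(3t)cos(4t)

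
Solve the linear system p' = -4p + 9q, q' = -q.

p(t) = -C_1e^(-4t) - 3C_2e^(-t), q(t) = -C_2e^(-t)

Coefficient matrix A = [[-4, 9], [0, -1]].
Characteristic polynomial det(A - λI) = λ^2 + 5λ + 4 = 0.
Eigenvalues λ = -4, -1.
For λ=-4: (A-λI) row 1 is [0, 9], so an eigenvector is (-1, 0).
For λ=-1: (A-λI) row 1 is [-3, 9], so an eigenvector is (-3, -1).
General solution: C_1e^(-4t)(-1,0) + C_2e^(-t)(-3,-1).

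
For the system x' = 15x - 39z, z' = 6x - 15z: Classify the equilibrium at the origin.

A = [[15,-39],[6,-15]]; det(A-λI) = λ^2 + 9.
λ = 0 ± 3i: zero real part.

center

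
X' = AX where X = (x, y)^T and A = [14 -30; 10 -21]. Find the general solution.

x(t) = 3C_1e^(-6t) + 2C_2e^(-t), y(t) = 2C_1e^(-6t) + C_2e^(-t)

Coefficient matrix A = [[14, -30], [10, -21]].
Characteristic polynomial det(A - λI) = λ^2 + 7λ + 6 = 0.
Eigenvalues λ = -6, -1.
For λ=-6: (A-λI) row 1 is [20, -30], so an eigenvector is (3, 2).
For λ=-1: (A-λI) row 1 is [15, -30], so an eigenvector is (2, 1).
General solution: C_1e^(-6t)(3,2) + C_2e^(-t)(2,1).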